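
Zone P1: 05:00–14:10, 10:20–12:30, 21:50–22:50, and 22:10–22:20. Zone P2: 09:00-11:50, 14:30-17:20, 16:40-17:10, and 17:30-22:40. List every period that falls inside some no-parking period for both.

A, merged: 05:00–14:10, 21:50–22:50.
B, merged: 09:00–11:50, 14:30–17:20, 17:30–22:40.
05:00–14:10 ∩ B → 09:00–11:50.
21:50–22:50 ∩ B → 21:50–22:40.

09:00–11:50, 21:50–22:40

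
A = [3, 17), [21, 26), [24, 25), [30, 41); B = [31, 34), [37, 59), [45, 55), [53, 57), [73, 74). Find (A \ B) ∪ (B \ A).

[3, 17) ∪ [21, 26) ∪ [30, 31) ∪ [34, 37) ∪ [41, 59) ∪ [73, 74)

Merge the first list: [3, 17), [21, 26), [30, 41).
Merge the second list: [31, 34), [37, 59), [73, 74).
A \ B = [3, 17), [21, 26), [30, 31), [34, 37).
B \ A = [41, 59), [73, 74).
Union of the two gives the symmetric difference.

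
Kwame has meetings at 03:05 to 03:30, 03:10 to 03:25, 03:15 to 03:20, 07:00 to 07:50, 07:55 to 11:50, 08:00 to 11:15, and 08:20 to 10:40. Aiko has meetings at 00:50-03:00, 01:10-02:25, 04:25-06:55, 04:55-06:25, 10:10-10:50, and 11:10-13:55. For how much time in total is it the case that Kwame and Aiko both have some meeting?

1 h 20 min

First set merges to 03:05–03:30, 07:00–07:50, 07:55–11:50.
Second set merges to 00:50–03:00, 04:25–06:55, 10:10–10:50, 11:10–13:55.
A ∩ B = 10:10–10:50, 11:10–11:50.
Total: 40 min + 40 min = 1 h 20 min.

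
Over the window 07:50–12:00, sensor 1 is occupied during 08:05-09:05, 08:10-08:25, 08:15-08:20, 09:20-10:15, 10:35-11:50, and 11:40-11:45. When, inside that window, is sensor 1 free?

07:50–08:05, 09:05–09:20, 10:15–10:35, 11:50–12:00

Covered (merged): 08:05–09:05, 09:20–10:15, 10:35–11:50.
Complement within 07:50–12:00: 07:50–08:05, 09:05–09:20, 10:15–10:35, 11:50–12:00.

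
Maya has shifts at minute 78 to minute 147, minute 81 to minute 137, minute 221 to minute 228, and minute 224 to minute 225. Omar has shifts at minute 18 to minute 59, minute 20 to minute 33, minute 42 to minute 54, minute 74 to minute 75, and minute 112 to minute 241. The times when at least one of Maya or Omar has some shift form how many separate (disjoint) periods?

3

Merge the first list: minute 78 to minute 147, minute 221 to minute 228.
Merge the second list: minute 18 to minute 59, minute 74 to minute 75, minute 112 to minute 241.
A ∪ B = minute 18 to minute 59, minute 74 to minute 75, minute 78 to minute 241.
That is 3 disjoint pieces.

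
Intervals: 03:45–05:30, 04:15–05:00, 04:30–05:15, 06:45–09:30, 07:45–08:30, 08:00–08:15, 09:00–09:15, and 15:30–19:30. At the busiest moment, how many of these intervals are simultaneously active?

3

At 04:30, 3 of the intervals are simultaneously active.
No point has more.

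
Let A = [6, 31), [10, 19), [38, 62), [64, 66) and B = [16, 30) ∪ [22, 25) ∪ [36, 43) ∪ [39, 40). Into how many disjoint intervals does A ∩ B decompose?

2

First set merges to [6, 31), [38, 62), [64, 66).
Second set merges to [16, 30), [36, 43).
A ∩ B = [16, 30), [38, 43).
That is 2 disjoint pieces.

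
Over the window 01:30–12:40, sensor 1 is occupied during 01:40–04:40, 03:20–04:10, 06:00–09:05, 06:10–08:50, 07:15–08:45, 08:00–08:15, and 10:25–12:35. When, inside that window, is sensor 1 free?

01:30–01:40, 04:40–06:00, 09:05–10:25, 12:35–12:40

The merged coverage is 01:40–04:40, 06:00–09:05, 10:25–12:35.
Complement within 01:30–12:40: 01:30–01:40, 04:40–06:00, 09:05–10:25, 12:35–12:40.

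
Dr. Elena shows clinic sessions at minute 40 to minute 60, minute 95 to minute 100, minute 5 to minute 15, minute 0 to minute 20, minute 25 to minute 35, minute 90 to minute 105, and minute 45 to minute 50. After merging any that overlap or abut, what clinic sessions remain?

Sort by start: minute 0 to minute 20, minute 5 to minute 15, minute 25 to minute 35, minute 40 to minute 60, minute 45 to minute 50, minute 90 to minute 105, minute 95 to minute 100.
minute 5 to minute 15 overlaps/touches minute 0 to minute 20 → extend to minute 0 to minute 20.
minute 25 to minute 35 is disjoint → start new block.
minute 40 to minute 60 is disjoint → start new block.
minute 45 to minute 50 overlaps/touches minute 40 to minute 60 → extend to minute 40 to minute 60.
minute 90 to minute 105 is disjoint → start new block.
minute 95 to minute 100 overlaps/touches minute 90 to minute 105 → extend to minute 90 to minute 105.

minute 0 to minute 20, minute 25 to minute 35, minute 40 to minute 60, minute 90 to minute 105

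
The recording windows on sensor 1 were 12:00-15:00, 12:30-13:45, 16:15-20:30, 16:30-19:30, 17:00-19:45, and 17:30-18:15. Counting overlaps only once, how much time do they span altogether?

Merged: 12:00–15:00, 16:15–20:30.
Lengths: 3 h + 4 h 15 min = 7 h 15 min.

7 h 15 min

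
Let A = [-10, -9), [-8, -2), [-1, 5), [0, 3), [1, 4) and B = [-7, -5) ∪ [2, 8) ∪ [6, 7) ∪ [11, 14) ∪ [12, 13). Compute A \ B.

A, merged: [-10, -9), [-8, -2), [-1, 5).
B, merged: [-7, -5), [2, 8), [11, 14).
[-10, -9): no B overlap → unchanged.
[-8, -2) minus B → [-8, -7), [-5, -2).
[-1, 5) minus B → [-1, 2).

[-10, -9) ∪ [-8, -7) ∪ [-5, -2) ∪ [-1, 2)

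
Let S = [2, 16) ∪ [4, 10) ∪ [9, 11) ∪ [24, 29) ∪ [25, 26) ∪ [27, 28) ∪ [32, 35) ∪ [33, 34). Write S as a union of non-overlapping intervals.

[2, 16) ∪ [24, 29) ∪ [32, 35)

[4, 10) overlaps/touches [2, 16) → extend to [2, 16).
[9, 11) overlaps/touches [2, 16) → extend to [2, 16).
[24, 29) is disjoint → start new block.
[25, 26) overlaps/touches [24, 29) → extend to [24, 29).
[27, 28) overlaps/touches [24, 29) → extend to [24, 29).
[32, 35) is disjoint → start new block.
[33, 34) overlaps/touches [32, 35) → extend to [32, 35).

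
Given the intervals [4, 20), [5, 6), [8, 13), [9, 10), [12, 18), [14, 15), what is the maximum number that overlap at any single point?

Walk the sorted start/end points keeping a running depth.
The depth first hits 3 at 9.

3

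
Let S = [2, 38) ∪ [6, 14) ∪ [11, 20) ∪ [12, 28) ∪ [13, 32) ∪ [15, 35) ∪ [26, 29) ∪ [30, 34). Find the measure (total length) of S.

36

Merged: [2, 38).
Length: 36.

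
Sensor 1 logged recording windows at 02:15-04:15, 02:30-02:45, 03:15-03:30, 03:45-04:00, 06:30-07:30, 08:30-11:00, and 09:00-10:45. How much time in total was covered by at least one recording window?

5 h 30 min

Merged: 02:15–04:15, 06:30–07:30, 08:30–11:00.
Lengths: 2 h + 1 h + 2 h 30 min = 5 h 30 min.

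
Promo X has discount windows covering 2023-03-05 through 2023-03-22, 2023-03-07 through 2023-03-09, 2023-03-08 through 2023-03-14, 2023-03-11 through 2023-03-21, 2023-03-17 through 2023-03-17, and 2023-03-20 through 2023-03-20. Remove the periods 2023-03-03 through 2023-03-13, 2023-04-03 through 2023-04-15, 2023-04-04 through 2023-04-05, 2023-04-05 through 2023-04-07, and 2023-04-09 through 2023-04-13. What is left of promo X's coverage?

2023-03-14 through 2023-03-22

Merge the first list: 2023-03-05 through 2023-03-22.
Merge the second list: 2023-03-03 through 2023-03-13, 2023-04-03 through 2023-04-15.
2023-03-05 through 2023-03-22 \ B = 2023-03-14 through 2023-03-22.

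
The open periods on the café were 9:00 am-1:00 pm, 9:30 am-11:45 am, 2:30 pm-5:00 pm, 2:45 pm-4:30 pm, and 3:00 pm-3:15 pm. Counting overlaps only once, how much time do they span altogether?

6 h 30 min

Merged: 9:00 am-1:00 pm, 2:30 pm-5:00 pm.
Lengths: 4 h + 2 h 30 min = 6 h 30 min.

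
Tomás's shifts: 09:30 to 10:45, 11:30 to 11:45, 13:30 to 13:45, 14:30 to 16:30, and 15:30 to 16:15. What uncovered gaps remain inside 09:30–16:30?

Covered (merged): 09:30–10:45, 11:30–11:45, 13:30–13:45, 14:30–16:30.
Complement within 09:30–16:30: 10:45–11:30, 11:45–13:30, 13:45–14:30.

10:45–11:30, 11:45–13:30, 13:45–14:30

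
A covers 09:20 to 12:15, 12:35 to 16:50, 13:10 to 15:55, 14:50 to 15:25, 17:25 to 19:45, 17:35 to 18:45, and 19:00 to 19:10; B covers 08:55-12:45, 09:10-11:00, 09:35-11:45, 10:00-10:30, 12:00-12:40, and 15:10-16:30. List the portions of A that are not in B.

12:45–15:10, 16:30–16:50, 17:25–19:45

Merge the first list: 09:20–12:15, 12:35–16:50, 17:25–19:45.
Merge the second list: 08:55–12:45, 15:10–16:30.
09:20–12:15 lies entirely inside B → drops out.
12:35–16:50 with B removed leaves 12:45–15:10, 16:30–16:50.
17:25–19:45 is untouched.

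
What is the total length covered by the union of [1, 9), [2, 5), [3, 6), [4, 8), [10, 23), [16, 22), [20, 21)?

21

Merged: [1, 9), [10, 23).
Lengths: 8 + 13 = 21.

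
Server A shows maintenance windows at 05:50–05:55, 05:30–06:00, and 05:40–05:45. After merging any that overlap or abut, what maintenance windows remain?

Sort by start: 05:30–06:00, 05:40–05:45, 05:50–05:55.
05:40–05:45 overlaps/touches 05:30–06:00 → extend to 05:30–06:00.
05:50–05:55 overlaps/touches 05:30–06:00 → extend to 05:30–06:00.

05:30–06:00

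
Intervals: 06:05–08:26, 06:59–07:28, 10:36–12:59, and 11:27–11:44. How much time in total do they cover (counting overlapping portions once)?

Merged: 06:05-08:26, 10:36-12:59.
Lengths: 2 h 21 min + 2 h 23 min = 4 h 44 min.

4 h 44 min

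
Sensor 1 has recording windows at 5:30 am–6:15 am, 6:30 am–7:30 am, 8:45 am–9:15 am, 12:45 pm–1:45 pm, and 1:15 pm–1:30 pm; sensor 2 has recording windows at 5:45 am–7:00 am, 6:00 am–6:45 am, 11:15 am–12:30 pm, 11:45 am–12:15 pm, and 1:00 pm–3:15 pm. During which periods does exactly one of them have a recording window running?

5:30 am–5:45 am, 6:15 am–6:30 am, 7:00 am–7:30 am, 8:45 am–9:15 am, 11:15 am–12:30 pm, 12:45 pm–1:00 pm, 1:45 pm–3:15 pm

First set merges to 5:30 am–6:15 am, 6:30 am–7:30 am, 8:45 am–9:15 am, 12:45 pm–1:45 pm.
Second set merges to 5:45 am–7:00 am, 11:15 am–12:30 pm, 1:00 pm–3:15 pm.
A \ B = 5:30 am–5:45 am, 7:00 am–7:30 am, 8:45 am–9:15 am, 12:45 pm–1:00 pm.
B \ A = 6:15 am–6:30 am, 11:15 am–12:30 pm, 1:45 pm–3:15 pm.
Union of the two gives the symmetric difference.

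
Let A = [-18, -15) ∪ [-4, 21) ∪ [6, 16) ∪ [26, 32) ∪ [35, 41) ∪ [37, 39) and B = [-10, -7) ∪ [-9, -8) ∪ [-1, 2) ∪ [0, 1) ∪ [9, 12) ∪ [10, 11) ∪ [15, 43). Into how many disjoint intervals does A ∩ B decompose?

First set merges to [-18, -15), [-4, 21), [26, 32), [35, 41).
Second set merges to [-10, -7), [-1, 2), [9, 12), [15, 43).
A ∩ B = [-1, 2), [9, 12), [15, 21), [26, 32), [35, 41).
That is 5 disjoint pieces.

5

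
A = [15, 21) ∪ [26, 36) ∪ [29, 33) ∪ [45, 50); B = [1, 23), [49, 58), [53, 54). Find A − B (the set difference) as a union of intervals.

First set merges to [15, 21), [26, 36), [45, 50).
Second set merges to [1, 23), [49, 58).
[15, 21) lies entirely inside B → drops out.
[26, 36) is untouched.
[45, 50) with B removed leaves [45, 49).

[26, 36) ∪ [45, 49)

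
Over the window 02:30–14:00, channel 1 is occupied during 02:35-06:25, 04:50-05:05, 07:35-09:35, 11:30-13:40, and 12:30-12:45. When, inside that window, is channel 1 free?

02:30–02:35, 06:25–07:35, 09:35–11:30, 13:40–14:00

Covered (merged): 02:35–06:25, 07:35–09:35, 11:30–13:40.
Gaps within 02:30–14:00: 02:30–02:35, 06:25–07:35, 09:35–11:30, 13:40–14:00.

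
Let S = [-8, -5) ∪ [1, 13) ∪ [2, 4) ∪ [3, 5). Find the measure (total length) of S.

Merged: [-8, -5), [1, 13).
Lengths: 3 + 12 = 15.

15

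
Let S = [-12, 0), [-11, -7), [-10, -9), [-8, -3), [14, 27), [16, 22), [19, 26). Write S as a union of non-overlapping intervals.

[-11, -7) overlaps/touches [-12, 0) → extend to [-12, 0).
[-10, -9) overlaps/touches [-12, 0) → extend to [-12, 0).
[-8, -3) overlaps/touches [-12, 0) → extend to [-12, 0).
[14, 27) is disjoint → start new block.
[16, 22) overlaps/touches [14, 27) → extend to [14, 27).
[19, 26) overlaps/touches [14, 27) → extend to [14, 27).

[-12, 0) ∪ [14, 27)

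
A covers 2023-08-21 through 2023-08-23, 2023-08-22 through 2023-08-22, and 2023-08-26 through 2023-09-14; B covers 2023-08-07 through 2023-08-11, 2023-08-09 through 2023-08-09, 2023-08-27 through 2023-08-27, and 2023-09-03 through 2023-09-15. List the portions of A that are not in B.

2023-08-21 through 2023-08-23, 2023-08-26 through 2023-08-26, 2023-08-28 through 2023-09-02

First set merges to 2023-08-21 through 2023-08-23, 2023-08-26 through 2023-09-14.
Second set merges to 2023-08-07 through 2023-08-11, 2023-08-27 through 2023-08-27, 2023-09-03 through 2023-09-15.
2023-08-21 through 2023-08-23: nothing removed.
2023-08-26 through 2023-09-14 \ B = 2023-08-26 through 2023-08-26, 2023-08-28 through 2023-09-02.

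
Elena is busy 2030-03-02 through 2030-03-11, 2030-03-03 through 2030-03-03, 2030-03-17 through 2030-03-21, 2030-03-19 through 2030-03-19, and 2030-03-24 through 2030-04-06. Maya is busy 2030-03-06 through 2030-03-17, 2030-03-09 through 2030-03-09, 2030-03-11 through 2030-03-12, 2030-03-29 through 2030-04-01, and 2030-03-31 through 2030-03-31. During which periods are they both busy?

2030-03-06 through 2030-03-11, 2030-03-17 through 2030-03-17, 2030-03-29 through 2030-04-01

A, merged: 2030-03-02 through 2030-03-11, 2030-03-17 through 2030-03-21, 2030-03-24 through 2030-04-06.
B, merged: 2030-03-06 through 2030-03-17, 2030-03-29 through 2030-04-01.
2030-03-02 through 2030-03-11 ∩ B → 2030-03-06 through 2030-03-11.
2030-03-17 through 2030-03-21 ∩ B → 2030-03-17 through 2030-03-17.
2030-03-24 through 2030-04-06 ∩ B → 2030-03-29 through 2030-04-01.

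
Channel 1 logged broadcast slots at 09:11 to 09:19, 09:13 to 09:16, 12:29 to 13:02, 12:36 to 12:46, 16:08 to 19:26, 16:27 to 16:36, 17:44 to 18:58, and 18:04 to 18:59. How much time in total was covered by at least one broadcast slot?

Merged: 09:11-09:19, 12:29-13:02, 16:08-19:26.
Lengths: 8 min + 33 min + 3 h 18 min = 3 h 59 min.

3 h 59 min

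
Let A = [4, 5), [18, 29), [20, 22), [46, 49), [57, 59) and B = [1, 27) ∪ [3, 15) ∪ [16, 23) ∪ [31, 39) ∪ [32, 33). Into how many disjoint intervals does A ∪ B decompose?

4

A, merged: [4, 5), [18, 29), [46, 49), [57, 59).
B, merged: [1, 27), [31, 39).
A ∪ B = [1, 29), [31, 39), [46, 49), [57, 59).
That is 4 disjoint pieces.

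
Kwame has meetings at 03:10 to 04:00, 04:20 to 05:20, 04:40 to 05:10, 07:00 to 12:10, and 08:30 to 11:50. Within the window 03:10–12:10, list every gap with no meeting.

The merged coverage is 03:10–04:00, 04:20–05:20, 07:00–12:10.
Complement within 03:10–12:10: 04:00–04:20, 05:20–07:00.

04:00–04:20, 05:20–07:00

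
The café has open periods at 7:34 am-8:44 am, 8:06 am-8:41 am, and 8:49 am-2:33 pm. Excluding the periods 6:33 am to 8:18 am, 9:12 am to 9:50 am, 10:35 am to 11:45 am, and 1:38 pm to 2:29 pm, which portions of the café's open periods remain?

A, merged: 7:34 am–8:44 am, 8:49 am–2:33 pm.
7:34 am–8:44 am \ B = 8:18 am–8:44 am.
8:49 am–2:33 pm \ B = 8:49 am–9:12 am, 9:50 am–10:35 am, 11:45 am–1:38 pm, 2:29 pm–2:33 pm.

8:18 am–8:44 am, 8:49 am–9:12 am, 9:50 am–10:35 am, 11:45 am–1:38 pm, 2:29 pm–2:33 pm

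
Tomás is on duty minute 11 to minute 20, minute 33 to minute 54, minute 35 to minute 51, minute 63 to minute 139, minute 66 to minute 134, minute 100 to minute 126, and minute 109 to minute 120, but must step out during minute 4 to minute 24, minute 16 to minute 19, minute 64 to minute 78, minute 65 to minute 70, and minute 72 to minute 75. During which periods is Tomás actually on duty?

Merge the first list: minute 11 to minute 20, minute 33 to minute 54, minute 63 to minute 139.
Merge the second list: minute 4 to minute 24, minute 64 to minute 78.
minute 11 to minute 20 lies entirely inside B → drops out.
minute 33 to minute 54 is untouched.
minute 63 to minute 139 with B removed leaves minute 63 to minute 64, minute 78 to minute 139.

minute 33 to minute 54, minute 63 to minute 64, minute 78 to minute 139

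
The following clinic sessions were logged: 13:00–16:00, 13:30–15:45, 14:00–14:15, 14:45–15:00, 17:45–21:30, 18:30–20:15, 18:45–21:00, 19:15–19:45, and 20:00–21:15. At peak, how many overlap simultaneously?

4

Sweep endpoints in order; track running count of active intervals.
Peak of 4 reached at 19:15.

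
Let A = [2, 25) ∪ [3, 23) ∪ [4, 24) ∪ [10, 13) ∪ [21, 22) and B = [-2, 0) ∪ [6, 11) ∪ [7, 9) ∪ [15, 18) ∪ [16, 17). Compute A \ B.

[2, 6) ∪ [11, 15) ∪ [18, 25)

First set merges to [2, 25).
Second set merges to [-2, 0), [6, 11), [15, 18).
[2, 25) \ B = [2, 6), [11, 15), [18, 25).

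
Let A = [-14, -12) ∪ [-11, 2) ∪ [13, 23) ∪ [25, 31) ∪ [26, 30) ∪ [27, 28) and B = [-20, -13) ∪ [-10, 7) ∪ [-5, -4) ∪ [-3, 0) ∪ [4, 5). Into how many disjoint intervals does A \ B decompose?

4

A, merged: [-14, -12), [-11, 2), [13, 23), [25, 31).
B, merged: [-20, -13), [-10, 7).
A \ B = [-13, -12), [-11, -10), [13, 23), [25, 31).
That is 4 disjoint pieces.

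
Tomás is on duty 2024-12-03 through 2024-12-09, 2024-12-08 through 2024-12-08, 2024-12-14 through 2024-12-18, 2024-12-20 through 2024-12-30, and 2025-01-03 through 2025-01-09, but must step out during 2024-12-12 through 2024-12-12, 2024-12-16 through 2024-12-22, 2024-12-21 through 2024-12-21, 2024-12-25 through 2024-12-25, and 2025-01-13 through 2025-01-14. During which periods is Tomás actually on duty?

A, merged: 2024-12-03 through 2024-12-09, 2024-12-14 through 2024-12-18, 2024-12-20 through 2024-12-30, 2025-01-03 through 2025-01-09.
B, merged: 2024-12-12 through 2024-12-12, 2024-12-16 through 2024-12-22, 2024-12-25 through 2024-12-25, 2025-01-13 through 2025-01-14.
2024-12-03 through 2024-12-09: no B overlap → unchanged.
2024-12-14 through 2024-12-18 minus B → 2024-12-14 through 2024-12-15.
2024-12-20 through 2024-12-30 minus B → 2024-12-23 through 2024-12-24, 2024-12-26 through 2024-12-30.
2025-01-03 through 2025-01-09: no B overlap → unchanged.

2024-12-03 through 2024-12-09, 2024-12-14 through 2024-12-15, 2024-12-23 through 2024-12-24, 2024-12-26 through 2024-12-30, 2025-01-03 through 2025-01-09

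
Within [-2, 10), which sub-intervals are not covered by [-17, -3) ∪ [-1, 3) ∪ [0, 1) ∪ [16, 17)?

After merging, the occupied span is [-17, -3), [-1, 3), [16, 17).
Gaps within [-2, 10): [-2, -1), [3, 10).

[-2, -1) ∪ [3, 10)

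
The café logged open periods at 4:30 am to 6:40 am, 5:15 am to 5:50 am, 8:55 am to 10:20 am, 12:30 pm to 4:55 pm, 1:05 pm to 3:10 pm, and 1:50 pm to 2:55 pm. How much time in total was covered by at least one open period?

8 h

Merged: 4:30 am–6:40 am, 8:55 am–10:20 am, 12:30 pm–4:55 pm.
Lengths: 2 h 10 min + 1 h 25 min + 4 h 25 min = 8 h.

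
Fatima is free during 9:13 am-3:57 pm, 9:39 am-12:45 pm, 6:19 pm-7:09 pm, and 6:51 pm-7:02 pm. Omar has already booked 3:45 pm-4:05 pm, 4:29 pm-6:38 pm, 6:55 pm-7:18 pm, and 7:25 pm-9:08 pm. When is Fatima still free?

9:13 am–3:45 pm, 6:38 pm–6:55 pm

Merge the first list: 9:13 am–3:57 pm, 6:19 pm–7:09 pm.
9:13 am–3:57 pm \ B = 9:13 am–3:45 pm.
6:19 pm–7:09 pm \ B = 6:38 pm–6:55 pm.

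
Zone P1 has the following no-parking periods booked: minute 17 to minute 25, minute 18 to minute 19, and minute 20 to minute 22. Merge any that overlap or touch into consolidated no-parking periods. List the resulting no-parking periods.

minute 17 to minute 25

minute 18 to minute 19 overlaps/touches minute 17 to minute 25 → extend to minute 17 to minute 25.
minute 20 to minute 22 overlaps/touches minute 17 to minute 25 → extend to minute 17 to minute 25.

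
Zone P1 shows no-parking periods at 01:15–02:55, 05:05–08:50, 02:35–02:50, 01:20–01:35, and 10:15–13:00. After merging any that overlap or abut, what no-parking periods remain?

01:15–02:55, 05:05–08:50, 10:15–13:00

Sort by start: 01:15–02:55, 01:20–01:35, 02:35–02:50, 05:05–08:50, 10:15–13:00.
01:20–01:35 overlaps/touches 01:15–02:55 → extend to 01:15–02:55.
02:35–02:50 overlaps/touches 01:15–02:55 → extend to 01:15–02:55.
05:05–08:50 is disjoint → start new block.
10:15–13:00 is disjoint → start new block.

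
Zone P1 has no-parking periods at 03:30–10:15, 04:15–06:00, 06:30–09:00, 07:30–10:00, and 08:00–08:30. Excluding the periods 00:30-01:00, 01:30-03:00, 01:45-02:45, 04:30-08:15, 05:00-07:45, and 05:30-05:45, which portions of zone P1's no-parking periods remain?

03:30–04:30, 08:15–10:15

A, merged: 03:30–10:15.
B, merged: 00:30–01:00, 01:30–03:00, 04:30–08:15.
03:30–10:15 minus B → 03:30–04:30, 08:15–10:15.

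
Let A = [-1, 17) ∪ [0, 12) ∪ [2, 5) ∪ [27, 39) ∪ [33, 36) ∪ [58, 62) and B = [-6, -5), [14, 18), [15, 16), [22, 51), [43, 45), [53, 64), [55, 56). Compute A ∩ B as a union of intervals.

First set merges to [-1, 17), [27, 39), [58, 62).
Second set merges to [-6, -5), [14, 18), [22, 51), [53, 64).
[-1, 17) ∩ B → [14, 17).
[27, 39) ∩ B → [27, 39).
[58, 62) ∩ B → [58, 62).

[14, 17) ∪ [27, 39) ∪ [58, 62)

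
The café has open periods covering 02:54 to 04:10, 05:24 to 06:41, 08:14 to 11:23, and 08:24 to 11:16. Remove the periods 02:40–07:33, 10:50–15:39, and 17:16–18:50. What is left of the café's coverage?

A, merged: 02:54–04:10, 05:24–06:41, 08:14–11:23.
02:54–04:10: fully covered by B → removed.
05:24–06:41: fully covered by B → removed.
08:14–11:23 minus B → 08:14–10:50.

08:14–10:50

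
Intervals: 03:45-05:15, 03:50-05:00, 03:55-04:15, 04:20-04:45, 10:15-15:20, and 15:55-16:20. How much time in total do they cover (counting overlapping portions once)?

Merged: 03:45-05:15, 10:15-15:20, 15:55-16:20.
Lengths: 1 h 30 min + 5 h 5 min + 25 min = 7 h.

7 h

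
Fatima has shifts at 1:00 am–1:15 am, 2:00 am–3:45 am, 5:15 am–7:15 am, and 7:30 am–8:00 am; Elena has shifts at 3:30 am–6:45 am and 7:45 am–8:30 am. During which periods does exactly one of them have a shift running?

A but not B: 1:00 am–1:15 am, 2:00 am–3:30 am, 6:45 am–7:15 am, 7:30 am–7:45 am.
B but not A: 3:45 am–5:15 am, 8:00 am–8:30 am.
Combining gives A △ B.

1:00 am–1:15 am, 2:00 am–3:30 am, 3:45 am–5:15 am, 6:45 am–7:15 am, 7:30 am–7:45 am, 8:00 am–8:30 am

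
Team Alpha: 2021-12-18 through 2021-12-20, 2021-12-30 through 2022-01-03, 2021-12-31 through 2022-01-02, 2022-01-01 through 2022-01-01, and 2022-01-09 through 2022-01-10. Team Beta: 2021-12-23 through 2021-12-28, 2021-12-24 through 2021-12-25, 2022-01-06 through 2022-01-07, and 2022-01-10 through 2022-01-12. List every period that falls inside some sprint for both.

2022-01-10 through 2022-01-10

First set merges to 2021-12-18 through 2021-12-20, 2021-12-30 through 2022-01-03, 2022-01-09 through 2022-01-10.
Second set merges to 2021-12-23 through 2021-12-28, 2022-01-06 through 2022-01-07, 2022-01-10 through 2022-01-12.
2021-12-18 through 2021-12-20 falls entirely outside B.
2021-12-30 through 2022-01-03 falls entirely outside B.
2022-01-09 through 2022-01-10 overlaps B on 2022-01-10 through 2022-01-10.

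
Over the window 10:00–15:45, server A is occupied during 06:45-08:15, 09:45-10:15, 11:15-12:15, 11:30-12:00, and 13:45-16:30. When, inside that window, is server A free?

10:15–11:15, 12:15–13:45

After merging, the occupied span is 06:45–08:15, 09:45–10:15, 11:15–12:15, 13:45–16:30.
Uncovered inside 10:00–15:45: 10:15–11:15, 12:15–13:45.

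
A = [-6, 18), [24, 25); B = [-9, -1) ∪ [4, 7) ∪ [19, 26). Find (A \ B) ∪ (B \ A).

A but not B: [-1, 4), [7, 18).
B but not A: [-9, -6), [19, 24), [25, 26).
Combining gives A △ B.

[-9, -6) ∪ [-1, 4) ∪ [7, 18) ∪ [19, 24) ∪ [25, 26)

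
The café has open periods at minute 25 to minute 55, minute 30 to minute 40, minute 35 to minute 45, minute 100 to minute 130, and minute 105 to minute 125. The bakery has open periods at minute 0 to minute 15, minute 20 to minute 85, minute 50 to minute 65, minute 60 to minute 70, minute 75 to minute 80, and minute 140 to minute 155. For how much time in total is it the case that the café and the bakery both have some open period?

First set merges to minute 25 to minute 55, minute 100 to minute 130.
Second set merges to minute 0 to minute 15, minute 20 to minute 85, minute 140 to minute 155.
A ∩ B = minute 25 to minute 55.
Total: 30 minutes.

30 minutes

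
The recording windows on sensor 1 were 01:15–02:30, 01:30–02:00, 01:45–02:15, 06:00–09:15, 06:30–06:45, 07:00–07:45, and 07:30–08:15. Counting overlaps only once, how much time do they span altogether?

Merged: 01:15-02:30, 06:00-09:15.
Lengths: 1 h 15 min + 3 h 15 min = 4 h 30 min.

4 h 30 min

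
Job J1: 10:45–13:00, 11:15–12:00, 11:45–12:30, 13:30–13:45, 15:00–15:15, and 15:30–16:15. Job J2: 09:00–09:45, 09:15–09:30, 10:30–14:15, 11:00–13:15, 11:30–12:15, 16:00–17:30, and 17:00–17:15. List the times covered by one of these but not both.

Merge the first list: 10:45–13:00, 13:30–13:45, 15:00–15:15, 15:30–16:15.
Merge the second list: 09:00–09:45, 10:30–14:15, 16:00–17:30.
Only in the first: 15:00–15:15, 15:30–16:00.
Only in the second: 09:00–09:45, 10:30–10:45, 13:00–13:30, 13:45–14:15, 16:15–17:30.
Together these are the periods covered by exactly one.

09:00–09:45, 10:30–10:45, 13:00–13:30, 13:45–14:15, 15:00–15:15, 15:30–16:00, 16:15–17:30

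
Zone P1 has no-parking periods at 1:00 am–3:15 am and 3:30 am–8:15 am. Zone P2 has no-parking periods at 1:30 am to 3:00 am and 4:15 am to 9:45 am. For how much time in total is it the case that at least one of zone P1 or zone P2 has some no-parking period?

A ∪ B = 1:00 am-3:15 am, 3:30 am-9:45 am.
Total: 2 h 15 min + 6 h 15 min = 8 h 30 min.

8 h 30 min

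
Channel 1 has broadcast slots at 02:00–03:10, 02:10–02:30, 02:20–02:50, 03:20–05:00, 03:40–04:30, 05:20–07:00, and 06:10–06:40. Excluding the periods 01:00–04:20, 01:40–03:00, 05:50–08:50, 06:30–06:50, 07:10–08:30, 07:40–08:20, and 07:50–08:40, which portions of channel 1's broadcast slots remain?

First set merges to 02:00–03:10, 03:20–05:00, 05:20–07:00.
Second set merges to 01:00–04:20, 05:50–08:50.
02:00–03:10: fully covered by B → removed.
03:20–05:00 minus B → 04:20–05:00.
05:20–07:00 minus B → 05:20–05:50.

04:20–05:00, 05:20–05:50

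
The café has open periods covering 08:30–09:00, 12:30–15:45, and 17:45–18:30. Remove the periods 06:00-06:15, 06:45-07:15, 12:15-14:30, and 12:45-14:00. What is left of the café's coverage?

Merge the second list: 06:00–06:15, 06:45–07:15, 12:15–14:30.
08:30–09:00: no B overlap → unchanged.
12:30–15:45 minus B → 14:30–15:45.
17:45–18:30: no B overlap → unchanged.

08:30–09:00, 14:30–15:45, 17:45–18:30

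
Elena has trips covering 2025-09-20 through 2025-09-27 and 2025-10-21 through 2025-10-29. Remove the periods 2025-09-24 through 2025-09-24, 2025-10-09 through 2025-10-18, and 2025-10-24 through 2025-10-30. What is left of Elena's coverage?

2025-09-20 through 2025-09-23, 2025-09-25 through 2025-09-27, 2025-10-21 through 2025-10-23

2025-09-20 through 2025-09-27 minus B → 2025-09-20 through 2025-09-23, 2025-09-25 through 2025-09-27.
2025-10-21 through 2025-10-29 minus B → 2025-10-21 through 2025-10-23.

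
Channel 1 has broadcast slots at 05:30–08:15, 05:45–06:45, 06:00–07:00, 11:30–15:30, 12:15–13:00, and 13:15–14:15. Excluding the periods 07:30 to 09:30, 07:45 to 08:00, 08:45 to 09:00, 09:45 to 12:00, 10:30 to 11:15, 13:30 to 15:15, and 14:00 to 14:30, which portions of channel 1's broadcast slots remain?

First set merges to 05:30-08:15, 11:30-15:30.
Second set merges to 07:30-09:30, 09:45-12:00, 13:30-15:15.
05:30-08:15 minus B → 05:30-07:30.
11:30-15:30 minus B → 12:00-13:30, 15:15-15:30.

05:30-07:30, 12:00-13:30, 15:15-15:30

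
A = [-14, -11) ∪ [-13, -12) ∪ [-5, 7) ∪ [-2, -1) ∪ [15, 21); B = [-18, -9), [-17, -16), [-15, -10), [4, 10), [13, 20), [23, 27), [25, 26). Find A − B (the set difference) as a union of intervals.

[-5, 4) ∪ [20, 21)

Merge the first list: [-14, -11), [-5, 7), [15, 21).
Merge the second list: [-18, -9), [4, 10), [13, 20), [23, 27).
[-14, -11): entirely removed.
[-5, 7) \ B = [-5, 4).
[15, 21) \ B = [20, 21).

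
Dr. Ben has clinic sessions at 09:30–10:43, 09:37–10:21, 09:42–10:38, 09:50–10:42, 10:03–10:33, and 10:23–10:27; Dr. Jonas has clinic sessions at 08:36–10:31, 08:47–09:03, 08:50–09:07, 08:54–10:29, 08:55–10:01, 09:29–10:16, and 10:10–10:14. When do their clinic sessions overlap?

A, merged: 09:30–10:43.
B, merged: 08:36–10:31.
09:30–10:43 overlaps B on 09:30–10:31.

09:30–10:31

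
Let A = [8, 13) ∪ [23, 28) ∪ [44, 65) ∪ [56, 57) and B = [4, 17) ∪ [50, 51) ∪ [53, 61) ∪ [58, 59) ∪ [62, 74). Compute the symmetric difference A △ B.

[4, 8) ∪ [13, 17) ∪ [23, 28) ∪ [44, 50) ∪ [51, 53) ∪ [61, 62) ∪ [65, 74)

First set merges to [8, 13), [23, 28), [44, 65).
Second set merges to [4, 17), [50, 51), [53, 61), [62, 74).
Only in the first: [23, 28), [44, 50), [51, 53), [61, 62).
Only in the second: [4, 8), [13, 17), [65, 74).
Together these are the periods covered by exactly one.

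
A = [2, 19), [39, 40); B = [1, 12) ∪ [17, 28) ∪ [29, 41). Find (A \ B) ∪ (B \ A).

[1, 2) ∪ [12, 17) ∪ [19, 28) ∪ [29, 39) ∪ [40, 41)

A but not B: [12, 17).
B but not A: [1, 2), [19, 28), [29, 39), [40, 41).
Combining gives A △ B.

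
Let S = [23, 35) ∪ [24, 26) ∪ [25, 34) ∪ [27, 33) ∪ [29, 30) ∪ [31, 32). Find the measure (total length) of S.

Merged: [23, 35).
Length: 12.

12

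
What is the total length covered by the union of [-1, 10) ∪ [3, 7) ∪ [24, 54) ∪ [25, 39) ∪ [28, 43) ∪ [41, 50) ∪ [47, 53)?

Merged: [-1, 10), [24, 54).
Lengths: 11 + 30 = 41.

41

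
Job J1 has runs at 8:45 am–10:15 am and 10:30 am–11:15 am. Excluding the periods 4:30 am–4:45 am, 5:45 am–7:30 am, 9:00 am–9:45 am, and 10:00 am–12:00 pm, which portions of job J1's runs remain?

8:45 am-10:15 am with B removed leaves 8:45 am-9:00 am, 9:45 am-10:00 am.
10:30 am-11:15 am lies entirely inside B → drops out.

8:45 am-9:00 am, 9:45 am-10:00 am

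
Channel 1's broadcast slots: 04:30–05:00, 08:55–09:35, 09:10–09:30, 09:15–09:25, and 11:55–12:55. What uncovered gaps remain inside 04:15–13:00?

The merged coverage is 04:30-05:00, 08:55-09:35, 11:55-12:55.
Gaps within 04:15-13:00: 04:15-04:30, 05:00-08:55, 09:35-11:55, 12:55-13:00.

04:15-04:30, 05:00-08:55, 09:35-11:55, 12:55-13:00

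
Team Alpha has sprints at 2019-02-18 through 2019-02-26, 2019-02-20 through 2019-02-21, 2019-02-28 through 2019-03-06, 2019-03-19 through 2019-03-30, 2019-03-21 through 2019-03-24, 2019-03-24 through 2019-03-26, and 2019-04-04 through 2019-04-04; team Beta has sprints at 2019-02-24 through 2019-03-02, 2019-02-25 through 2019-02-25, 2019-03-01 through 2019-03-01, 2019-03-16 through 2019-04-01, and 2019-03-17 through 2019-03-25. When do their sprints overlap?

2019-02-24 through 2019-02-26, 2019-02-28 through 2019-03-02, 2019-03-19 through 2019-03-30

Merge the first list: 2019-02-18 through 2019-02-26, 2019-02-28 through 2019-03-06, 2019-03-19 through 2019-03-30, 2019-04-04 through 2019-04-04.
Merge the second list: 2019-02-24 through 2019-03-02, 2019-03-16 through 2019-04-01.
2019-02-18 through 2019-02-26 ∩ B → 2019-02-24 through 2019-02-26.
2019-02-28 through 2019-03-06 ∩ B → 2019-02-28 through 2019-03-02.
2019-03-19 through 2019-03-30 ∩ B → 2019-03-19 through 2019-03-30.
2019-04-04 through 2019-04-04 meets no B interval.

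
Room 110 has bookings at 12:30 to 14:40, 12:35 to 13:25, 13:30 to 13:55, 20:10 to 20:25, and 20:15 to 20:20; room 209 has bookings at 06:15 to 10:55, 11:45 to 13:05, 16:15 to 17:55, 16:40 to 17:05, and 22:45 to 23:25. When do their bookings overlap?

12:30–13:05

Merge the first list: 12:30–14:40, 20:10–20:25.
Merge the second list: 06:15–10:55, 11:45–13:05, 16:15–17:55, 22:45–23:25.
12:30–14:40 overlaps B on 12:30–13:05.
20:10–20:25 falls entirely outside B.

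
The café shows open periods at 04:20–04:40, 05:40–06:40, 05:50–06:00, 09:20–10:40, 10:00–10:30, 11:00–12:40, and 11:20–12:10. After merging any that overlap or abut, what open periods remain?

04:20–04:40, 05:40–06:40, 09:20–10:40, 11:00–12:40

05:40–06:40 is disjoint → start new block.
05:50–06:00 overlaps/touches 05:40–06:40 → extend to 05:40–06:40.
09:20–10:40 is disjoint → start new block.
10:00–10:30 overlaps/touches 09:20–10:40 → extend to 09:20–10:40.
11:00–12:40 is disjoint → start new block.
11:20–12:10 overlaps/touches 11:00–12:40 → extend to 11:00–12:40.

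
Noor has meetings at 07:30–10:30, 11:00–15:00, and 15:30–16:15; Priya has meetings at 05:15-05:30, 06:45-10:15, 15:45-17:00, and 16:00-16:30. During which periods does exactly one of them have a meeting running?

05:15–05:30, 06:45–07:30, 10:15–10:30, 11:00–15:00, 15:30–15:45, 16:15–17:00

B, merged: 05:15–05:30, 06:45–10:15, 15:45–17:00.
Only in the first: 10:15–10:30, 11:00–15:00, 15:30–15:45.
Only in the second: 05:15–05:30, 06:45–07:30, 16:15–17:00.
Together these are the periods covered by exactly one.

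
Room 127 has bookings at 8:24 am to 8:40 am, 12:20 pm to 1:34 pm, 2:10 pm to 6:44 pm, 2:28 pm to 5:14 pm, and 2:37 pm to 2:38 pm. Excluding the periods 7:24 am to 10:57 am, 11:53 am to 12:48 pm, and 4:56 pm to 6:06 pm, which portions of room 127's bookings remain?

First set merges to 8:24 am–8:40 am, 12:20 pm–1:34 pm, 2:10 pm–6:44 pm.
8:24 am–8:40 am: fully covered by B → removed.
12:20 pm–1:34 pm minus B → 12:48 pm–1:34 pm.
2:10 pm–6:44 pm minus B → 2:10 pm–4:56 pm, 6:06 pm–6:44 pm.

12:48 pm–1:34 pm, 2:10 pm–4:56 pm, 6:06 pm–6:44 pm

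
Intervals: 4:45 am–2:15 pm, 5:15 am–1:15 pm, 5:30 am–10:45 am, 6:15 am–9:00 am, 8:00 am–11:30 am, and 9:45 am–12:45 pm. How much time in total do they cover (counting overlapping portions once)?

Merged: 4:45 am-2:15 pm.
Length: 9 h 30 min.

9 h 30 min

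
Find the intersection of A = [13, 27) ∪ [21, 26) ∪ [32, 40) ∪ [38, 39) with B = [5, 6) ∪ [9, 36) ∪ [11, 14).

Merge the first list: [13, 27), [32, 40).
Merge the second list: [5, 6), [9, 36).
[13, 27) overlaps B on [13, 27).
[32, 40) overlaps B on [32, 36).

[13, 27) ∪ [32, 36)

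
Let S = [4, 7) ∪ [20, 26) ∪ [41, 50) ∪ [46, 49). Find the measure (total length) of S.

18

Merged: [4, 7), [20, 26), [41, 50).
Lengths: 3 + 6 + 9 = 18.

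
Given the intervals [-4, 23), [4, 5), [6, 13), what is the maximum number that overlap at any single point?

2

Walk the sorted start/end points keeping a running depth.
The depth first hits 2 at 4.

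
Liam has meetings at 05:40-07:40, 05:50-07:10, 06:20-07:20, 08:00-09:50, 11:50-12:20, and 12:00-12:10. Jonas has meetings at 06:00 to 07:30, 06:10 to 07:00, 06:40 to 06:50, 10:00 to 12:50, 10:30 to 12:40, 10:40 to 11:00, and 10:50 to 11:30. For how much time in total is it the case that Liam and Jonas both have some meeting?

A, merged: 05:40–07:40, 08:00–09:50, 11:50–12:20.
B, merged: 06:00–07:30, 10:00–12:50.
A ∩ B = 06:00–07:30, 11:50–12:20.
Total: 1 h 30 min + 30 min = 2 h.

2 h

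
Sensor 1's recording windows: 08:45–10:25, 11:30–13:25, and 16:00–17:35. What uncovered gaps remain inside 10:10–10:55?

10:25–10:55

Covered (merged): 08:45–10:25, 11:30–13:25, 16:00–17:35.
Complement within 10:10–10:55: 10:25–10:55.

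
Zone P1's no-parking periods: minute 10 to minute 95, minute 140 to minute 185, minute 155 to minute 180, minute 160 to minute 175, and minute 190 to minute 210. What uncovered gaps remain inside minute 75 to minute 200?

minute 95 to minute 140, minute 185 to minute 190

Covered (merged): minute 10 to minute 95, minute 140 to minute 185, minute 190 to minute 210.
Complement within minute 75 to minute 200: minute 95 to minute 140, minute 185 to minute 190.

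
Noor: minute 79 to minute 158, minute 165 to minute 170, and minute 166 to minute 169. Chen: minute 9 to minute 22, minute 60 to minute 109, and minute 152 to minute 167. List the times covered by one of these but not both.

Merge the first list: minute 79 to minute 158, minute 165 to minute 170.
A \ B = minute 109 to minute 152, minute 167 to minute 170.
B \ A = minute 9 to minute 22, minute 60 to minute 79, minute 158 to minute 165.
Union of the two gives the symmetric difference.

minute 9 to minute 22, minute 60 to minute 79, minute 109 to minute 152, minute 158 to minute 165, minute 167 to minute 170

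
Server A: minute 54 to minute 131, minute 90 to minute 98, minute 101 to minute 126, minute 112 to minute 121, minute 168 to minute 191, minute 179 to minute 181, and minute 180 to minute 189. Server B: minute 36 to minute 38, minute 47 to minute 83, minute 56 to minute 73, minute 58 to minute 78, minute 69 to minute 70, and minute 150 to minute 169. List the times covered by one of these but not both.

minute 36 to minute 38, minute 47 to minute 54, minute 83 to minute 131, minute 150 to minute 168, minute 169 to minute 191

A, merged: minute 54 to minute 131, minute 168 to minute 191.
B, merged: minute 36 to minute 38, minute 47 to minute 83, minute 150 to minute 169.
A but not B: minute 83 to minute 131, minute 169 to minute 191.
B but not A: minute 36 to minute 38, minute 47 to minute 54, minute 150 to minute 168.
Combining gives A △ B.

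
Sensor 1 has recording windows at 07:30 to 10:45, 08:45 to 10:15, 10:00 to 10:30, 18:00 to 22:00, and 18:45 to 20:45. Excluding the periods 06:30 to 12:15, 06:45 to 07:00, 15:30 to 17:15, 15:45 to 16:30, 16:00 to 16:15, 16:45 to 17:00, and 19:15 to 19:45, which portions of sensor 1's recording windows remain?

18:00-19:15, 19:45-22:00

First set merges to 07:30-10:45, 18:00-22:00.
Second set merges to 06:30-12:15, 15:30-17:15, 19:15-19:45.
07:30-10:45: entirely removed.
18:00-22:00 \ B = 18:00-19:15, 19:45-22:00.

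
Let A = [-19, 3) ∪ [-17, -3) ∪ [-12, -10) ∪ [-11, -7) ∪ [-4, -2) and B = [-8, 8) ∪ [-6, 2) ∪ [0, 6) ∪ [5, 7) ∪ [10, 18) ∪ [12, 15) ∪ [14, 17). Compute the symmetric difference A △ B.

[-19, -8) ∪ [3, 8) ∪ [10, 18)

First set merges to [-19, 3).
Second set merges to [-8, 8), [10, 18).
A \ B = [-19, -8).
B \ A = [3, 8), [10, 18).
Union of the two gives the symmetric difference.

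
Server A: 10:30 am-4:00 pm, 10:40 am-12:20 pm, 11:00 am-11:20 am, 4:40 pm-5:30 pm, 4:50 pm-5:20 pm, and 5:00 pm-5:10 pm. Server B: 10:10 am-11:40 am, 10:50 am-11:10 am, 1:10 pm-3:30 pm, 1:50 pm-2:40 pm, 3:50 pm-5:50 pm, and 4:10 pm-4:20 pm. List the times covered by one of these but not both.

First set merges to 10:30 am–4:00 pm, 4:40 pm–5:30 pm.
Second set merges to 10:10 am–11:40 am, 1:10 pm–3:30 pm, 3:50 pm–5:50 pm.
Only in the first: 11:40 am–1:10 pm, 3:30 pm–3:50 pm.
Only in the second: 10:10 am–10:30 am, 4:00 pm–4:40 pm, 5:30 pm–5:50 pm.
Together these are the periods covered by exactly one.

10:10 am–10:30 am, 11:40 am–1:10 pm, 3:30 pm–3:50 pm, 4:00 pm–4:40 pm, 5:30 pm–5:50 pm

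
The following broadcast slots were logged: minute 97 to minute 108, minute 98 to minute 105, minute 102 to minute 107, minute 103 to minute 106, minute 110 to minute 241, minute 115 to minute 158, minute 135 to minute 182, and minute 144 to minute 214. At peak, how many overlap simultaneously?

At minute 103, 4 of the intervals are simultaneously active.
No point has more.

4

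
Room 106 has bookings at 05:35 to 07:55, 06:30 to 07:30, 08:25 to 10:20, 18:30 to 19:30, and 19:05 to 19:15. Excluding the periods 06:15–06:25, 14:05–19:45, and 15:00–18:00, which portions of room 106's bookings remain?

05:35–06:15, 06:25–07:55, 08:25–10:20

Merge the first list: 05:35–07:55, 08:25–10:20, 18:30–19:30.
Merge the second list: 06:15–06:25, 14:05–19:45.
05:35–07:55 minus B → 05:35–06:15, 06:25–07:55.
08:25–10:20: no B overlap → unchanged.
18:30–19:30: fully covered by B → removed.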